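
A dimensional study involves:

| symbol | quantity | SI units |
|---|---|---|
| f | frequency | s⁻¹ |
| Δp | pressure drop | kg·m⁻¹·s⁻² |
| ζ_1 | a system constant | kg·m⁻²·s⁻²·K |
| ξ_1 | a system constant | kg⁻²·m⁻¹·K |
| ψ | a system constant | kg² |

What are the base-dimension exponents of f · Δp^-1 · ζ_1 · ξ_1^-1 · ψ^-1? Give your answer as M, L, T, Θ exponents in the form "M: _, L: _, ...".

Collect each base-dimension exponent across the product:
  M: (0) − (1) + (1) − (-2) − (2) = 0
  L: (0) − (-1) + (-2) − (-1) − (0) = 0
  T: (-1) − (-2) + (-2) − (0) − (0) = -1
  Θ: (0) − (0) + (1) − (1) − (0) = 0
So the dimensions are [T⁻¹].

M: 0, L: 0, T: -1, Θ: 0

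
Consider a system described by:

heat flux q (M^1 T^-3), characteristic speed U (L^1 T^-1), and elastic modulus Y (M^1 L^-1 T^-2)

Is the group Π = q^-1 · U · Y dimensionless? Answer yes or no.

yes

Sum the exponent of each base dimension across the product:
  M: −[q]_M + [U]_M + [Y]_M = −(1) + (0) + (1) = 0
  L: −[q]_L + [U]_L + [Y]_L = −(0) + (1) + (-1) = 0
  T: −[q]_T + [U]_T + [Y]_T = −(-3) + (-1) + (-2) = 0
  Θ: −[q]_Θ + [U]_Θ + [Y]_Θ = −(0) + (0) + (0) = 0
All base exponents vanish — dimensionless.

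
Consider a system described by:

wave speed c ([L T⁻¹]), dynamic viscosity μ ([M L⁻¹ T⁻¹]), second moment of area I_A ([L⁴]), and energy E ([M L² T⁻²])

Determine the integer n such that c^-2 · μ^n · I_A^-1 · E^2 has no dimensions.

Balance the M exponent: (1)·n from μ, plus −2·(0) − (0) + 2·(1) = 2 from the rest, must sum to zero.
n + 2 = 0, so n = -2.

-2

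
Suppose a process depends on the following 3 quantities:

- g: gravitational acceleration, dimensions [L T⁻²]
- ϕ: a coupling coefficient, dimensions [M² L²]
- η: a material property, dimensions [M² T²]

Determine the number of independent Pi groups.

There are 3 variables and 3 base dimensions (M, L, T).
The dimension matrix has rank 3.
Independent dimensionless groups: 3 − 3 = 0.

0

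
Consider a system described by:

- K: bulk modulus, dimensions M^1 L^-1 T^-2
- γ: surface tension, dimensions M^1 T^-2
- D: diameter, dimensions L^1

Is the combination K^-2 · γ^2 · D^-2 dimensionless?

yes

Sum the exponent of each base dimension across the product:
  M: −2·[K]_M + 2·[γ]_M − 2·[D]_M = −2·(1) + 2·(1) − 2·(0) = 0
  L: −2·[K]_L + 2·[γ]_L − 2·[D]_L = −2·(-1) + 2·(0) − 2·(1) = 0
  T: −2·[K]_T + 2·[γ]_T − 2·[D]_T = −2·(-2) + 2·(-2) − 2·(0) = 0
All base exponents vanish — dimensionless.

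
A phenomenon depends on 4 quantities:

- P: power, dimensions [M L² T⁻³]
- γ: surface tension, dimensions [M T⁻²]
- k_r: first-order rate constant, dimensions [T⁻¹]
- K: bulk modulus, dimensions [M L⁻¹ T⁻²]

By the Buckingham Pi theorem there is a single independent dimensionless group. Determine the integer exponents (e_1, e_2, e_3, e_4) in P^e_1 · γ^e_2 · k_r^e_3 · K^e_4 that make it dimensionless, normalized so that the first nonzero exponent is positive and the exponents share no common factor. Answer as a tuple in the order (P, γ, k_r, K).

M: e_1·(1) + e_2·(1) + e_3·(0) + e_4·(1) = 0
L: e_1·(2) + e_2·(0) + e_3·(0) + e_4·(-1) = 0
T: e_1·(-3) + e_2·(-2) + e_3·(-1) + e_4·(-2) = 0
Solving this homogeneous linear system for the smallest-integer solution (first nonzero entry positive) gives (1, -3, -1, 2).

(1, -3, -1, 2)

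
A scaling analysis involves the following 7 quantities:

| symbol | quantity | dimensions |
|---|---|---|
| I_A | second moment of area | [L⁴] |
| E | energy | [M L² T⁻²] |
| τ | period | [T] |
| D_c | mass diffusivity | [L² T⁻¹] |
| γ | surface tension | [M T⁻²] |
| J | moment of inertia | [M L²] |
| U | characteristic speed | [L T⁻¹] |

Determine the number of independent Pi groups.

4

There are 7 variables and 3 base dimensions (M, L, T).
The dimension matrix has rank 3.
Independent dimensionless groups: 7 − 3 = 4.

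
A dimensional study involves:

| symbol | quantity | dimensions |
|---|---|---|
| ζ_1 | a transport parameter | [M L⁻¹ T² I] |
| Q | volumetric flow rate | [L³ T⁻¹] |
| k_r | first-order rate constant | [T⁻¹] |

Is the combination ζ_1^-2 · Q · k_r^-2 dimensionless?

Sum the exponent of each base dimension across the product:
  M: −2·[ζ_1]_M + [Q]_M − 2·[k_r]_M = −2·(1) + (0) − 2·(0) = -2
  L: −2·[ζ_1]_L + [Q]_L − 2·[k_r]_L = −2·(-1) + (3) − 2·(0) = 5
  T: −2·[ζ_1]_T + [Q]_T − 2·[k_r]_T = −2·(2) + (-1) − 2·(-1) = -3
  I: −2·[ζ_1]_I + [Q]_I − 2·[k_r]_I = −2·(1) + (0) − 2·(0) = -2
Net dimensions [M⁻² L⁵ T⁻³ I⁻²] ≠ [1] — not dimensionless.

no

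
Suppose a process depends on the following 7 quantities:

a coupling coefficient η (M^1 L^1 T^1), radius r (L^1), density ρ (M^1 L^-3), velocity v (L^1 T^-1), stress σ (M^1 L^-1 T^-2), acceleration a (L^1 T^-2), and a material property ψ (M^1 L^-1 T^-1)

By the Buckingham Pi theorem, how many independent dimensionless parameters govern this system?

There are 7 variables and 3 base dimensions (M, L, T).
The dimension matrix has rank 3.
Independent dimensionless groups: 7 − 3 = 4.

4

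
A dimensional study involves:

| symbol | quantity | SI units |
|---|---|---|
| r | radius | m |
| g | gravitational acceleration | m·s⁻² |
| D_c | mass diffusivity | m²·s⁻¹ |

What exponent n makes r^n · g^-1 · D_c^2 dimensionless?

Balance the L exponent: (1)·n from r, plus −(1) + 2·(2) = 3 from the rest, must sum to zero.
n + 3 = 0, so n = -3.

-3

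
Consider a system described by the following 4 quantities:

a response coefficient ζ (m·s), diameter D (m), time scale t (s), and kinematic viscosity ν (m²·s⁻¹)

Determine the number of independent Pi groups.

There are 4 variables and 2 base dimensions (L, T).
The dimension matrix has rank 2.
Independent dimensionless groups: 4 − 2 = 2.

2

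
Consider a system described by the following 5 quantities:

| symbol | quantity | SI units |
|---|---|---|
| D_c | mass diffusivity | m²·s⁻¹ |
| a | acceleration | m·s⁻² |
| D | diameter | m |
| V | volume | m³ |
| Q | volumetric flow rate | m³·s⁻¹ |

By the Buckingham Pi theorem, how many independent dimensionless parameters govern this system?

3

There are 5 variables and 2 base dimensions (L, T).
The dimension matrix has rank 2.
Independent dimensionless groups: 5 − 2 = 3.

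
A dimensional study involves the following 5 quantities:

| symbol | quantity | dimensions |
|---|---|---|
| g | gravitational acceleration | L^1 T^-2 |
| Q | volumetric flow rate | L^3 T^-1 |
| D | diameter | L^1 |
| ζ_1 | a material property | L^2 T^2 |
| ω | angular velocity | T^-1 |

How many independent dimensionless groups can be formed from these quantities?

There are 5 variables and 2 base dimensions (L, T).
The dimension matrix has rank 2.
Independent dimensionless groups: 5 − 2 = 3.

3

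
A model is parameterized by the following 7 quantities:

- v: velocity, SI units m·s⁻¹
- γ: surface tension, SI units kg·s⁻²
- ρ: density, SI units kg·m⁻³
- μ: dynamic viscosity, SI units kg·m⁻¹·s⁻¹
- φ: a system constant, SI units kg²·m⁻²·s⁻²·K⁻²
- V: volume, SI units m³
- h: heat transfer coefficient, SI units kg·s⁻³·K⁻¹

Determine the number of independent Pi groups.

There are 7 variables and 4 base dimensions (M, L, T, Θ).
The dimension matrix has rank 4.
Independent dimensionless groups: 7 − 4 = 3.

3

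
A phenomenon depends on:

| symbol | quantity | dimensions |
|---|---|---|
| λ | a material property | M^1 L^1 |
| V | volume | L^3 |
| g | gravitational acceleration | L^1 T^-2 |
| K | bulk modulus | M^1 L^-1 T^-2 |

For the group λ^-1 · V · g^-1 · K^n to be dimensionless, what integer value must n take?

1

Balance the M exponent: (1)·n from K, plus −(1) + (0) − (0) = -1 from the rest, must sum to zero.
n − 1 = 0, so n = 1.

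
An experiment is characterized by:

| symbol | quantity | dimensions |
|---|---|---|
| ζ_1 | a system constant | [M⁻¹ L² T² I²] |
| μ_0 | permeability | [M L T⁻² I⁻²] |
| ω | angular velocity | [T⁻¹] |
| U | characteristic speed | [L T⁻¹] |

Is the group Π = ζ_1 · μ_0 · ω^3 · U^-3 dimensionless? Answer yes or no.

yes

Sum the exponent of each base dimension across the product:
  M: [ζ_1]_M + [μ_0]_M + 3·[ω]_M − 3·[U]_M = (-1) + (1) + 3·(0) − 3·(0) = 0
  L: [ζ_1]_L + [μ_0]_L + 3·[ω]_L − 3·[U]_L = (2) + (1) + 3·(0) − 3·(1) = 0
  T: [ζ_1]_T + [μ_0]_T + 3·[ω]_T − 3·[U]_T = (2) + (-2) + 3·(-1) − 3·(-1) = 0
  I: [ζ_1]_I + [μ_0]_I + 3·[ω]_I − 3·[U]_I = (2) + (-2) + 3·(0) − 3·(0) = 0
All base exponents vanish — dimensionless.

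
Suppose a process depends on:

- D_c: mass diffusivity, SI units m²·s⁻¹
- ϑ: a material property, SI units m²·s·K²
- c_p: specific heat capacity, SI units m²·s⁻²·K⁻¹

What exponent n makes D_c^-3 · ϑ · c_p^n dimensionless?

Balance the L exponent: (2)·n from c_p, plus −3·(2) + (2) = -4 from the rest, must sum to zero.
2n − 4 = 0, so n = 2.

2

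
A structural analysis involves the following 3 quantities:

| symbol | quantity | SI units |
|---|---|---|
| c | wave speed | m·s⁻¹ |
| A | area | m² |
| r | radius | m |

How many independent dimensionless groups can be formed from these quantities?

There are 3 variables and 2 base dimensions (L, T).
The dimension matrix has rank 2.
Independent dimensionless groups: 3 − 2 = 1.

1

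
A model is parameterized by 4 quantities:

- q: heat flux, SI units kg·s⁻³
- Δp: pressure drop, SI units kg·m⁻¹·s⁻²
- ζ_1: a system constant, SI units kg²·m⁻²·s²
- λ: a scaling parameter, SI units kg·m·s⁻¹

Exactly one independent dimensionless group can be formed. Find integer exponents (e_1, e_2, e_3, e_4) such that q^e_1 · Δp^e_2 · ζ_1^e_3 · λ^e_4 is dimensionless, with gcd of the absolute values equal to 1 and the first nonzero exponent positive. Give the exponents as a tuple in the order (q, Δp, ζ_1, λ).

(4, -4, 1, -2)

M: e_1·(1) + e_2·(1) + e_3·(2) + e_4·(1) = 0
L: e_1·(0) + e_2·(-1) + e_3·(-2) + e_4·(1) = 0
T: e_1·(-3) + e_2·(-2) + e_3·(2) + e_4·(-1) = 0
Solving this homogeneous linear system for the smallest-integer solution (first nonzero entry positive) gives (4, -4, 1, -2).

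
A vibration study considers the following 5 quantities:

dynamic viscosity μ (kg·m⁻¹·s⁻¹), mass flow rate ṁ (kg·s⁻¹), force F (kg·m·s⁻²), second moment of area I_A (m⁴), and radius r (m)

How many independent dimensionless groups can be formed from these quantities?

There are 5 variables and 3 base dimensions (M, L, T).
The dimension matrix has rank 3.
Independent dimensionless groups: 5 − 3 = 2.

2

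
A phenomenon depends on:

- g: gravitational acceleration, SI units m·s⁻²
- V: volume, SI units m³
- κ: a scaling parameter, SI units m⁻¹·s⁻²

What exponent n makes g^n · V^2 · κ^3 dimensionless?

-3

Balance the L exponent: (1)·n from g, plus 2·(3) + 3·(-1) = 3 from the rest, must sum to zero.
n + 3 = 0, so n = -3.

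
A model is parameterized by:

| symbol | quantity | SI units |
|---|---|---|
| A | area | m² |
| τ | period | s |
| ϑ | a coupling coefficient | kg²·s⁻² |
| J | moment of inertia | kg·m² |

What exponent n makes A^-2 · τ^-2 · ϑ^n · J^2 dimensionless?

Balance the M exponent: (2)·n from ϑ, plus −2·(0) − 2·(0) + 2·(1) = 2 from the rest, must sum to zero.
2n + 2 = 0, so n = -1.

-1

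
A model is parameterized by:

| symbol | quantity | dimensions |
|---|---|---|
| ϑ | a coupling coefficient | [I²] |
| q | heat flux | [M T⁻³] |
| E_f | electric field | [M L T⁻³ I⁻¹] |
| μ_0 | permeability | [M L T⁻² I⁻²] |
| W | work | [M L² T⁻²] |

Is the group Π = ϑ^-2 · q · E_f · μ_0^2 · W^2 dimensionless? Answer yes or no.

no

Sum the exponent of each base dimension across the product:
  M: −2·[ϑ]_M + [q]_M + [E_f]_M + 2·[μ_0]_M + 2·[W]_M = −2·(0) + (1) + (1) + 2·(1) + 2·(1) = 6
  L: −2·[ϑ]_L + [q]_L + [E_f]_L + 2·[μ_0]_L + 2·[W]_L = −2·(0) + (0) + (1) + 2·(1) + 2·(2) = 7
  T: −2·[ϑ]_T + [q]_T + [E_f]_T + 2·[μ_0]_T + 2·[W]_T = −2·(0) + (-3) + (-3) + 2·(-2) + 2·(-2) = -14
  I: −2·[ϑ]_I + [q]_I + [E_f]_I + 2·[μ_0]_I + 2·[W]_I = −2·(2) + (0) + (-1) + 2·(-2) + 2·(0) = -9
Net dimensions [M⁶ L⁷ T⁻¹⁴ I⁻⁹] ≠ [1] — not dimensionless.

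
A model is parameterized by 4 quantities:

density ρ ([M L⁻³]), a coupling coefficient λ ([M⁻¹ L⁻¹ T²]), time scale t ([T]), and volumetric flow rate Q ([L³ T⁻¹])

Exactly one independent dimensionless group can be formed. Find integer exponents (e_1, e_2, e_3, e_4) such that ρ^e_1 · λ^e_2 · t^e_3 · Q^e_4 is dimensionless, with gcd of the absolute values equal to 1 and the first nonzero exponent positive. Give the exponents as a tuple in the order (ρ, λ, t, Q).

M: e_1·(1) + e_2·(-1) + e_3·(0) + e_4·(0) = 0
L: e_1·(-3) + e_2·(-1) + e_3·(0) + e_4·(3) = 0
T: e_1·(0) + e_2·(2) + e_3·(1) + e_4·(-1) = 0
Solving this homogeneous linear system for the smallest-integer solution (first nonzero entry positive) gives (3, 3, -2, 4).

(3, 3, -2, 4)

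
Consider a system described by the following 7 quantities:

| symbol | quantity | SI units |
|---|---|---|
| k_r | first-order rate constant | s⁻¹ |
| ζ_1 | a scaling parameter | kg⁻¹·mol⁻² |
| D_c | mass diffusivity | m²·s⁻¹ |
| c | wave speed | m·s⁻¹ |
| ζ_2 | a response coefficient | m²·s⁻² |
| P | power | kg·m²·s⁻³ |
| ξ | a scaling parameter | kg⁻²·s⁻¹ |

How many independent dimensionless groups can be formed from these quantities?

There are 7 variables and 4 base dimensions (M, L, T, N).
The dimension matrix has rank 4.
Independent dimensionless groups: 7 − 4 = 3.

3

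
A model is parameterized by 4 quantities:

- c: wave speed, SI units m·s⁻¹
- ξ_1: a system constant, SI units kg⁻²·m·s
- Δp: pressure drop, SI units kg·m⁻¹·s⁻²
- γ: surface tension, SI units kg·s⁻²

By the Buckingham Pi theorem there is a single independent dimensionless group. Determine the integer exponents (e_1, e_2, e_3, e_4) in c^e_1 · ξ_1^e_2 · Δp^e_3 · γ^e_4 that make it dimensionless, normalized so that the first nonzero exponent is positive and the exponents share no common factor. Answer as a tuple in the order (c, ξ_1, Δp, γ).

(3, -1, 2, -4)

M: e_1·(0) + e_2·(-2) + e_3·(1) + e_4·(1) = 0
L: e_1·(1) + e_2·(1) + e_3·(-1) + e_4·(0) = 0
T: e_1·(-1) + e_2·(1) + e_3·(-2) + e_4·(-2) = 0
Solving this homogeneous linear system for the smallest-integer solution (first nonzero entry positive) gives (3, -1, 2, -4).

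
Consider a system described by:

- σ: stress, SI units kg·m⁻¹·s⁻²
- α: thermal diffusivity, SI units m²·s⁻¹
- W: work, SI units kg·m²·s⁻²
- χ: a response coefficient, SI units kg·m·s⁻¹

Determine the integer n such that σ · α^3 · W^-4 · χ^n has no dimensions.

3

Balance the M exponent: (1)·n from χ, plus (1) + 3·(0) − 4·(1) = -3 from the rest, must sum to zero.
n − 3 = 0, so n = 3.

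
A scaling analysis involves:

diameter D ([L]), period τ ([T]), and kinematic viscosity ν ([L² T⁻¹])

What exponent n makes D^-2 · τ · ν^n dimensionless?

Balance the L exponent: (2)·n from ν, plus −2·(1) + (0) = -2 from the rest, must sum to zero.
2n − 2 = 0, so n = 1.

1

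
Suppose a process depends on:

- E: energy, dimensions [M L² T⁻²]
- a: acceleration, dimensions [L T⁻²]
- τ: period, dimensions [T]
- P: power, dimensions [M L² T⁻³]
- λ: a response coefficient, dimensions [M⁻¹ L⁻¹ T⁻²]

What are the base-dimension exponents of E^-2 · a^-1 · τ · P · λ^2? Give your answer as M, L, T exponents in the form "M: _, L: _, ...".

M: -3, L: -5, T: 0

Collect each base-dimension exponent across the product:
  M: −2·(1) − (0) + (0) + (1) + 2·(-1) = -3
  L: −2·(2) − (1) + (0) + (2) + 2·(-1) = -5
  T: −2·(-2) − (-2) + (1) + (-3) + 2·(-2) = 0
So the dimensions are [M⁻³ L⁻⁵].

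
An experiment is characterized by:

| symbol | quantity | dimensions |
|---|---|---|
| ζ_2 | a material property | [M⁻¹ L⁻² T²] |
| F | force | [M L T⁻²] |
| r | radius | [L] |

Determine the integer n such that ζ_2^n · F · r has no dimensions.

Balance the M exponent: (-1)·n from ζ_2, plus (1) + (0) = 1 from the rest, must sum to zero.
−n + 1 = 0, so n = 1.

1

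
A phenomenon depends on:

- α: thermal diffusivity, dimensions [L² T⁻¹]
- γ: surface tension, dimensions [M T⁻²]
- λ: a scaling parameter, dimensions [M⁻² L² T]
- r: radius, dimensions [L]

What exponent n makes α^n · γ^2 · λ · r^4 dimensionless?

Balance the L exponent: (2)·n from α, plus 2·(0) + (2) + 4·(1) = 6 from the rest, must sum to zero.
2n + 6 = 0, so n = -3.

-3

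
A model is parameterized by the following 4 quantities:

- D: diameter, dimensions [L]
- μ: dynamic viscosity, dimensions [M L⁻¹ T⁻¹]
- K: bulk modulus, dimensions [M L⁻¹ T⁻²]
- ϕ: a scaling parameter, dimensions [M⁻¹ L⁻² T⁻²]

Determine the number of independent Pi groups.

1

There are 4 variables and 3 base dimensions (M, L, T).
The dimension matrix has rank 3.
Independent dimensionless groups: 4 − 3 = 1.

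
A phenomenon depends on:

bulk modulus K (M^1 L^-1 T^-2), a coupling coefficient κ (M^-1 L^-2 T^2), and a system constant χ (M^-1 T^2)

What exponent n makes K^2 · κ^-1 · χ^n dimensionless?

Balance the M exponent: (-1)·n from χ, plus 2·(1) − (-1) = 3 from the rest, must sum to zero.
−n + 3 = 0, so n = 3.

3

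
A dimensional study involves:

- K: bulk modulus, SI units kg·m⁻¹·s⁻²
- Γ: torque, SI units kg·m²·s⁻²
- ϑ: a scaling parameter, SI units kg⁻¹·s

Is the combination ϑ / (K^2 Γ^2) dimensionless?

Sum the exponent of each base dimension across the product:
  M: −2·[K]_M − 2·[Γ]_M + [ϑ]_M = −2·(1) − 2·(1) + (-1) = -5
  L: −2·[K]_L − 2·[Γ]_L + [ϑ]_L = −2·(-1) − 2·(2) + (0) = -2
  T: −2·[K]_T − 2·[Γ]_T + [ϑ]_T = −2·(-2) − 2·(-2) + (1) = 9
Net dimensions [M⁻⁵ L⁻² T⁹] ≠ [1] — not dimensionless.

no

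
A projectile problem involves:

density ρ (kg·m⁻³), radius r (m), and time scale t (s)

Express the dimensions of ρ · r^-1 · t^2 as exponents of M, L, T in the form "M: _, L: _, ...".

M: 1, L: -4, T: 2

Collect each base-dimension exponent across the product:
  M: (1) − (0) + 2·(0) = 1
  L: (-3) − (1) + 2·(0) = -4
  T: (0) − (0) + 2·(1) = 2
So the dimensions are [M L⁻⁴ T²].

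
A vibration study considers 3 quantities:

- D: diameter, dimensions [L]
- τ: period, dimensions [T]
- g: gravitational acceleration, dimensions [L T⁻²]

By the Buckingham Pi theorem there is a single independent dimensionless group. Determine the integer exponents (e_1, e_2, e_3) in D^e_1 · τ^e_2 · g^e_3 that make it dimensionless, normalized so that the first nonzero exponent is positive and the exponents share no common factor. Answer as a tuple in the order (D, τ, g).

(1, -2, -1)

L: e_1·(1) + e_2·(0) + e_3·(1) = 0
T: e_1·(0) + e_2·(1) + e_3·(-2) = 0
Solving this homogeneous linear system for the smallest-integer solution (first nonzero entry positive) gives (1, -2, -1).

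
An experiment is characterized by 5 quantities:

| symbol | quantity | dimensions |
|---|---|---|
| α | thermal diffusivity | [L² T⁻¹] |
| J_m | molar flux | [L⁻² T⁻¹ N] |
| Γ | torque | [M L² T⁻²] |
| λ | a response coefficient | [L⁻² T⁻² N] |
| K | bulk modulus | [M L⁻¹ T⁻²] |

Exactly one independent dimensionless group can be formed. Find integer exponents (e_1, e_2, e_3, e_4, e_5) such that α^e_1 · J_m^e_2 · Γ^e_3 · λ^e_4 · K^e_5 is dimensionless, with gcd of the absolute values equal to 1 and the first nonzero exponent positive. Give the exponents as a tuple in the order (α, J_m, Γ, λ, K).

M: e_1·(0) + e_2·(0) + e_3·(1) + e_4·(0) + e_5·(1) = 0
L: e_1·(2) + e_2·(-2) + e_3·(2) + e_4·(-2) + e_5·(-1) = 0
T: e_1·(-1) + e_2·(-1) + e_3·(-2) + e_4·(-2) + e_5·(-2) = 0
N: e_1·(0) + e_2·(1) + e_3·(0) + e_4·(1) + e_5·(0) = 0
Solving this homogeneous linear system for the smallest-integer solution (first nonzero entry positive) gives (3, 3, -2, -3, 2).

(3, 3, -2, -3, 2)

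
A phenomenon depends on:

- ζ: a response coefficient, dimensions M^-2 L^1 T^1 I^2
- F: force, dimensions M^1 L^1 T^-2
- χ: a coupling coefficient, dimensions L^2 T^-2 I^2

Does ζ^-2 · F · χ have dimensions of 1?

Sum the exponent of each base dimension across the product:
  M: −2·[ζ]_M + [F]_M + [χ]_M = −2·(-2) + (1) + (0) = 5
  L: −2·[ζ]_L + [F]_L + [χ]_L = −2·(1) + (1) + (2) = 1
  T: −2·[ζ]_T + [F]_T + [χ]_T = −2·(1) + (-2) + (-2) = -6
  I: −2·[ζ]_I + [F]_I + [χ]_I = −2·(2) + (0) + (2) = -2
Net dimensions [M⁵ L T⁻⁶ I⁻²] ≠ [1] — not dimensionless.

no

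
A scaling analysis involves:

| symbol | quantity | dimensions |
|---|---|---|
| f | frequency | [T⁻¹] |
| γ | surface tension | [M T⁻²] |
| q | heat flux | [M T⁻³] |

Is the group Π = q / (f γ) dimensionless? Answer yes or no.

Sum the exponent of each base dimension across the product:
  M: −[f]_M − [γ]_M + [q]_M = −(0) − (1) + (1) = 0
  L: −[f]_L − [γ]_L + [q]_L = −(0) − (0) + (0) = 0
  T: −[f]_T − [γ]_T + [q]_T = −(-1) − (-2) + (-3) = 0
All base exponents vanish — dimensionless.

yes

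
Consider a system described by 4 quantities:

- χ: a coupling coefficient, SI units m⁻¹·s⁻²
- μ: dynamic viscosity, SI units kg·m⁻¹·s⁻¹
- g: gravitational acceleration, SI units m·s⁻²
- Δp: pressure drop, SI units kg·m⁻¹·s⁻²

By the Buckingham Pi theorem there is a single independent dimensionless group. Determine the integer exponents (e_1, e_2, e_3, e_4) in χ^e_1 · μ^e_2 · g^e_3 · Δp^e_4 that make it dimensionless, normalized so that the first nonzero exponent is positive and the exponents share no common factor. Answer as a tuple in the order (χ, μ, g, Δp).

(1, 4, 1, -4)

M: e_1·(0) + e_2·(1) + e_3·(0) + e_4·(1) = 0
L: e_1·(-1) + e_2·(-1) + e_3·(1) + e_4·(-1) = 0
T: e_1·(-2) + e_2·(-1) + e_3·(-2) + e_4·(-2) = 0
Solving this homogeneous linear system for the smallest-integer solution (first nonzero entry positive) gives (1, 4, 1, -4).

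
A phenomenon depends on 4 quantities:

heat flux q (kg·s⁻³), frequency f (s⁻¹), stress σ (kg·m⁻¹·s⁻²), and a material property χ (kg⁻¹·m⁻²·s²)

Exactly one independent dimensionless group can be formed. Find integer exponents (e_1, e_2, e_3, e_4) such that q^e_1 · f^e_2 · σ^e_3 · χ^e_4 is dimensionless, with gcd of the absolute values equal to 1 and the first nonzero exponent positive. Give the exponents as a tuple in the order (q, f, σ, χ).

(3, -3, -2, 1)

M: e_1·(1) + e_2·(0) + e_3·(1) + e_4·(-1) = 0
L: e_1·(0) + e_2·(0) + e_3·(-1) + e_4·(-2) = 0
T: e_1·(-3) + e_2·(-1) + e_3·(-2) + e_4·(2) = 0
Solving this homogeneous linear system for the smallest-integer solution (first nonzero entry positive) gives (3, -3, -2, 1).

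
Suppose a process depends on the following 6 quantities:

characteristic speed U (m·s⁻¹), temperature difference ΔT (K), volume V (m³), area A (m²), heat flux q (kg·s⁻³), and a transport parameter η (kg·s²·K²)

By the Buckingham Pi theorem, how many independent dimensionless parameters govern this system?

There are 6 variables and 4 base dimensions (M, L, T, Θ).
The dimension matrix has rank 4.
Independent dimensionless groups: 6 − 4 = 2.

2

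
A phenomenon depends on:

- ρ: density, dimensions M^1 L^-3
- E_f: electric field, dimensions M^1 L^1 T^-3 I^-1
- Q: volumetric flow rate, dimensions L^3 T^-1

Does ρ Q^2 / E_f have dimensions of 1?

Sum the exponent of each base dimension across the product:
  M: [ρ]_M − [E_f]_M + 2·[Q]_M = (1) − (1) + 2·(0) = 0
  L: [ρ]_L − [E_f]_L + 2·[Q]_L = (-3) − (1) + 2·(3) = 2
  T: [ρ]_T − [E_f]_T + 2·[Q]_T = (0) − (-3) + 2·(-1) = 1
  I: [ρ]_I − [E_f]_I + 2·[Q]_I = (0) − (-1) + 2·(0) = 1
Net dimensions [L² T I] ≠ [1] — not dimensionless.

no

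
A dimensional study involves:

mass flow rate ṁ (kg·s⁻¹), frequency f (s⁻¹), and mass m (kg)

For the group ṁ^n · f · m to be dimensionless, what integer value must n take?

-1

Balance the M exponent: (1)·n from ṁ, plus (0) + (1) = 1 from the rest, must sum to zero.
n + 1 = 0, so n = -1.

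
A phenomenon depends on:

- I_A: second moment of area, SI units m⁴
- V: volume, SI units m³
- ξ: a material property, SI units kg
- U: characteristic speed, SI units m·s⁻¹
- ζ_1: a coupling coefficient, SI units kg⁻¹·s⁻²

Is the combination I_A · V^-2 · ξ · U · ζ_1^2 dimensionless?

Sum the exponent of each base dimension across the product:
  M: [I_A]_M − 2·[V]_M + [ξ]_M + [U]_M + 2·[ζ_1]_M = (0) − 2·(0) + (1) + (0) + 2·(-1) = -1
  L: [I_A]_L − 2·[V]_L + [ξ]_L + [U]_L + 2·[ζ_1]_L = (4) − 2·(3) + (0) + (1) + 2·(0) = -1
  T: [I_A]_T − 2·[V]_T + [ξ]_T + [U]_T + 2·[ζ_1]_T = (0) − 2·(0) + (0) + (-1) + 2·(-2) = -5
Net dimensions [M⁻¹ L⁻¹ T⁻⁵] ≠ [1] — not dimensionless.

no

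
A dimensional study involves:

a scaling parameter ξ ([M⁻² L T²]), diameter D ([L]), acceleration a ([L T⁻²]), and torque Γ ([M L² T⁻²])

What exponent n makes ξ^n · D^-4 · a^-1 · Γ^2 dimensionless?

Balance the M exponent: (-2)·n from ξ, plus −4·(0) − (0) + 2·(1) = 2 from the rest, must sum to zero.
-2n + 2 = 0, so n = 1.

1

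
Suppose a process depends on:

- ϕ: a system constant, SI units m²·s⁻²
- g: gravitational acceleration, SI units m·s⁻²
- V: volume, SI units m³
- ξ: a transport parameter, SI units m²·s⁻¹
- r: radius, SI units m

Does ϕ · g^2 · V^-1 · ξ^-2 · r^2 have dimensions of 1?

no

Sum the exponent of each base dimension across the product:
  L: [ϕ]_L + 2·[g]_L − [V]_L − 2·[ξ]_L + 2·[r]_L = (2) + 2·(1) − (3) − 2·(2) + 2·(1) = -1
  T: [ϕ]_T + 2·[g]_T − [V]_T − 2·[ξ]_T + 2·[r]_T = (-2) + 2·(-2) − (0) − 2·(-1) + 2·(0) = -4
Net dimensions [L⁻¹ T⁻⁴] ≠ [1] — not dimensionless.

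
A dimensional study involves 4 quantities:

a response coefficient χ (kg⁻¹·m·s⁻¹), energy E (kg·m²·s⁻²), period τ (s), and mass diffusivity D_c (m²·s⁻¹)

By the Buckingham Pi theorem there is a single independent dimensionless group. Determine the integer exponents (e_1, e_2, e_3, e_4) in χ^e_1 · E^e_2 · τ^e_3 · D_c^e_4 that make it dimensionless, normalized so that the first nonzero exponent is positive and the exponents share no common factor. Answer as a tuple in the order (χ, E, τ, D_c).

M: e_1·(-1) + e_2·(1) + e_3·(0) + e_4·(0) = 0
L: e_1·(1) + e_2·(2) + e_3·(0) + e_4·(2) = 0
T: e_1·(-1) + e_2·(-2) + e_3·(1) + e_4·(-1) = 0
Solving this homogeneous linear system for the smallest-integer solution (first nonzero entry positive) gives (2, 2, 3, -3).

(2, 2, 3, -3)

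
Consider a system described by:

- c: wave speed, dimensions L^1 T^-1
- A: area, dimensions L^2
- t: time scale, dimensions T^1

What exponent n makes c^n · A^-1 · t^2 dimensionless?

2

Balance the L exponent: (1)·n from c, plus −(2) + 2·(0) = -2 from the rest, must sum to zero.
n − 2 = 0, so n = 2.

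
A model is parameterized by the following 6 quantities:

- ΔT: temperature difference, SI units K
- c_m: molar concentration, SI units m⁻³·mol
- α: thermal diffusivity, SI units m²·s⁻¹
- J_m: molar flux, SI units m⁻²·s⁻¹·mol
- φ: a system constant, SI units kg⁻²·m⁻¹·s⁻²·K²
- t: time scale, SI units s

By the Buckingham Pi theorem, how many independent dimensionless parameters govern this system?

1

There are 6 variables and 5 base dimensions (M, L, T, Θ, N).
The dimension matrix has rank 5.
Independent dimensionless groups: 6 − 5 = 1.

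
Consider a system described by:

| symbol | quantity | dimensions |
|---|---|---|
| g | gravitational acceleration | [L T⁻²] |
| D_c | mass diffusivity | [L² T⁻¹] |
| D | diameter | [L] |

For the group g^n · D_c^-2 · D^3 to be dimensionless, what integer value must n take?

1

Balance the L exponent: (1)·n from g, plus −2·(2) + 3·(1) = -1 from the rest, must sum to zero.
n − 1 = 0, so n = 1.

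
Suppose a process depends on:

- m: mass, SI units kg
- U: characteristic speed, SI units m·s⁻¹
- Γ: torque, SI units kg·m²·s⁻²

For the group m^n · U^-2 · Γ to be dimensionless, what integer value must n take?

Balance the M exponent: (1)·n from m, plus −2·(0) + (1) = 1 from the rest, must sum to zero.
n + 1 = 0, so n = -1.

-1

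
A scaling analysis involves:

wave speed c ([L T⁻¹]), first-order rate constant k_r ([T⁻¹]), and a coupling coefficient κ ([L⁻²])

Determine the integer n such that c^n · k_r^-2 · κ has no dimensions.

Balance the L exponent: (1)·n from c, plus −2·(0) + (-2) = -2 from the rest, must sum to zero.
n − 2 = 0, so n = 2.

2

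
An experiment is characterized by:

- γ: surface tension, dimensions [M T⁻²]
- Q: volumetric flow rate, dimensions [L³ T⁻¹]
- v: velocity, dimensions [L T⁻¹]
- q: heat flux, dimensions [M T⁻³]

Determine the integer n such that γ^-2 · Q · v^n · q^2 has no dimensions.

-3

Balance the L exponent: (1)·n from v, plus −2·(0) + (3) + 2·(0) = 3 from the rest, must sum to zero.
n + 3 = 0, so n = -3.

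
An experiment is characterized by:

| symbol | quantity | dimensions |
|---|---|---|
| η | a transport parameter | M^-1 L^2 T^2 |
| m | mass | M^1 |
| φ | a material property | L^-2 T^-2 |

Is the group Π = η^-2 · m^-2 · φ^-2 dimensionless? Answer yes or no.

Sum the exponent of each base dimension across the product:
  M: −2·[η]_M − 2·[m]_M − 2·[φ]_M = −2·(-1) − 2·(1) − 2·(0) = 0
  L: −2·[η]_L − 2·[m]_L − 2·[φ]_L = −2·(2) − 2·(0) − 2·(-2) = 0
  T: −2·[η]_T − 2·[m]_T − 2·[φ]_T = −2·(2) − 2·(0) − 2·(-2) = 0
All base exponents vanish — dimensionless.

yes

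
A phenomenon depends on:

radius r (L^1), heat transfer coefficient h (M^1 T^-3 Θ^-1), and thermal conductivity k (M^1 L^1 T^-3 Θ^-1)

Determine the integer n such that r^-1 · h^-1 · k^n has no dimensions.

1

Balance the M exponent: (1)·n from k, plus −(0) − (1) = -1 from the rest, must sum to zero.
n − 1 = 0, so n = 1.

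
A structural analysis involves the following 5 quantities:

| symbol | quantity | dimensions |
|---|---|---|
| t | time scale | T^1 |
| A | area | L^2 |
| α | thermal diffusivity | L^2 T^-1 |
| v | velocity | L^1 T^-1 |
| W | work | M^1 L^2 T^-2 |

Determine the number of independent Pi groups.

2

There are 5 variables and 3 base dimensions (M, L, T).
The dimension matrix has rank 3.
Independent dimensionless groups: 5 − 3 = 2.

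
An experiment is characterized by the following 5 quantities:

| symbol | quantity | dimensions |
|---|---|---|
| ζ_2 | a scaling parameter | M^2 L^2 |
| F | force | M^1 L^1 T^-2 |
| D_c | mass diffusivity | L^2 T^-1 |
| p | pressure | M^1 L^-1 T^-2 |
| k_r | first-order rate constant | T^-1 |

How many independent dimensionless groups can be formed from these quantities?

2

There are 5 variables and 3 base dimensions (M, L, T).
The dimension matrix has rank 3.
Independent dimensionless groups: 5 − 3 = 2.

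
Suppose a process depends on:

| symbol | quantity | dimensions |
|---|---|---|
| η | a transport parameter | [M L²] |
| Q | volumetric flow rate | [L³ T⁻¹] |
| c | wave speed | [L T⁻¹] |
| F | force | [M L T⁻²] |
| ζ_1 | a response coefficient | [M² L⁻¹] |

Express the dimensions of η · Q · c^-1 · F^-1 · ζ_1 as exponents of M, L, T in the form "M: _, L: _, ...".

Collect each base-dimension exponent across the product:
  M: (1) + (0) − (0) − (1) + (2) = 2
  L: (2) + (3) − (1) − (1) + (-1) = 2
  T: (0) + (-1) − (-1) − (-2) + (0) = 2
So the dimensions are [M² L² T²].

M: 2, L: 2, T: 2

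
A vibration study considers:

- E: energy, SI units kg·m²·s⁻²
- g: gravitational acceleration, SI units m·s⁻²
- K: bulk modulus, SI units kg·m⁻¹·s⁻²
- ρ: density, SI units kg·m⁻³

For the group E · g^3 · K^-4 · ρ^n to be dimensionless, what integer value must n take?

Balance the M exponent: (1)·n from ρ, plus (1) + 3·(0) − 4·(1) = -3 from the rest, must sum to zero.
n − 3 = 0, so n = 3.

3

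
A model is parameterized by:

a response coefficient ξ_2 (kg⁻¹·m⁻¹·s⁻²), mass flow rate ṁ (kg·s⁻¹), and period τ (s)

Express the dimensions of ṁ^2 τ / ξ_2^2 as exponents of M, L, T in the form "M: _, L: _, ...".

M: 4, L: 2, T: 3

Collect each base-dimension exponent across the product:
  M: −2·(-1) + 2·(1) + (0) = 4
  L: −2·(-1) + 2·(0) + (0) = 2
  T: −2·(-2) + 2·(-1) + (1) = 3
So the dimensions are [M⁴ L² T³].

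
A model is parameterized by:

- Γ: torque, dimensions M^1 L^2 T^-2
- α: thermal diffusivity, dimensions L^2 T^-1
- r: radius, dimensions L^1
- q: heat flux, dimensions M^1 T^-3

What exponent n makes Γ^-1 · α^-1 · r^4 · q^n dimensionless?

Balance the M exponent: (1)·n from q, plus −(1) − (0) + 4·(0) = -1 from the rest, must sum to zero.
n − 1 = 0, so n = 1.

1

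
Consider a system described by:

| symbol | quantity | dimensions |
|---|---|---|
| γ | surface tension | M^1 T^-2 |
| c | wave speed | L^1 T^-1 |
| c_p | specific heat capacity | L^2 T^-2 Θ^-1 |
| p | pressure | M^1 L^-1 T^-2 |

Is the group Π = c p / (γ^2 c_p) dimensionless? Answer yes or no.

no

Sum the exponent of each base dimension across the product:
  M: −2·[γ]_M + [c]_M − [c_p]_M + [p]_M = −2·(1) + (0) − (0) + (1) = -1
  L: −2·[γ]_L + [c]_L − [c_p]_L + [p]_L = −2·(0) + (1) − (2) + (-1) = -2
  T: −2·[γ]_T + [c]_T − [c_p]_T + [p]_T = −2·(-2) + (-1) − (-2) + (-2) = 3
  Θ: −2·[γ]_Θ + [c]_Θ − [c_p]_Θ + [p]_Θ = −2·(0) + (0) − (-1) + (0) = 1
Net dimensions [M⁻¹ L⁻² T³ Θ] ≠ [1] — not dimensionless.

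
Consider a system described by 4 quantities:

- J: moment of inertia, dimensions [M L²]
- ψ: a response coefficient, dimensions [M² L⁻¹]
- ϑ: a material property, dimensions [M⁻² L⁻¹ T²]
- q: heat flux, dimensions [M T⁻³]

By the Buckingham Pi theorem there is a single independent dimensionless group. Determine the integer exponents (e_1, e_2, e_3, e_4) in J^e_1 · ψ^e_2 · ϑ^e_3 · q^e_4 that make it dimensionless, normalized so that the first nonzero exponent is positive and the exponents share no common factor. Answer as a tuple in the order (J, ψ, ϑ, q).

M: e_1·(1) + e_2·(2) + e_3·(-2) + e_4·(1) = 0
L: e_1·(2) + e_2·(-1) + e_3·(-1) + e_4·(0) = 0
T: e_1·(0) + e_2·(0) + e_3·(2) + e_4·(-3) = 0
Solving this homogeneous linear system for the smallest-integer solution (first nonzero entry positive) gives (2, 1, 3, 2).

(2, 1, 3, 2)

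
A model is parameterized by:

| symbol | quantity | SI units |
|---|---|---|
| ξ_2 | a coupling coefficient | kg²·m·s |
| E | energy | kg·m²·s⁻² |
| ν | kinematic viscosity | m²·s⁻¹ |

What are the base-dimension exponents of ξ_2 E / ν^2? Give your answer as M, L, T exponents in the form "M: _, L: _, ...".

Collect each base-dimension exponent across the product:
  M: (2) + (1) − 2·(0) = 3
  L: (1) + (2) − 2·(2) = -1
  T: (1) + (-2) − 2·(-1) = 1
So the dimensions are [M³ L⁻¹ T].

M: 3, L: -1, T: 1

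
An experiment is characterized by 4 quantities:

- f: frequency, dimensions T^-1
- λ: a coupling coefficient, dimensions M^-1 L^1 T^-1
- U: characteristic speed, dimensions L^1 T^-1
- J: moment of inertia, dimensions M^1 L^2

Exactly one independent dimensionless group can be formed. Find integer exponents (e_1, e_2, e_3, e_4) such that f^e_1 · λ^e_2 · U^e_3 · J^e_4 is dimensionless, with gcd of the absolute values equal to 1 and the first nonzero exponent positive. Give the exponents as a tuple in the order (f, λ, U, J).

M: e_1·(0) + e_2·(-1) + e_3·(0) + e_4·(1) = 0
L: e_1·(0) + e_2·(1) + e_3·(1) + e_4·(2) = 0
T: e_1·(-1) + e_2·(-1) + e_3·(-1) + e_4·(0) = 0
Solving this homogeneous linear system for the smallest-integer solution (first nonzero entry positive) gives (2, 1, -3, 1).

(2, 1, -3, 1)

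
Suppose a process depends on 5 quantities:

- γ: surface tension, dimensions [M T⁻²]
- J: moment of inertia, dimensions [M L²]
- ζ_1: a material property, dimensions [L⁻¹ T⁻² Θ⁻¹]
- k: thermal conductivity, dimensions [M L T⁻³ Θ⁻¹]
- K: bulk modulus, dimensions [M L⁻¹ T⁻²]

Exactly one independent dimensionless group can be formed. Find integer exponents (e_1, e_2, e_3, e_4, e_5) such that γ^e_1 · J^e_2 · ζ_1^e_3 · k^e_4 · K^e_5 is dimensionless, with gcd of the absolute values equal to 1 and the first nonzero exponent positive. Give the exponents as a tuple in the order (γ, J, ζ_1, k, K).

(3, 1, 2, -2, -2)

M: e_1·(1) + e_2·(1) + e_3·(0) + e_4·(1) + e_5·(1) = 0
L: e_1·(0) + e_2·(2) + e_3·(-1) + e_4·(1) + e_5·(-1) = 0
T: e_1·(-2) + e_2·(0) + e_3·(-2) + e_4·(-3) + e_5·(-2) = 0
Θ: e_1·(0) + e_2·(0) + e_3·(-1) + e_4·(-1) + e_5·(0) = 0
Solving this homogeneous linear system for the smallest-integer solution (first nonzero entry positive) gives (3, 1, 2, -2, -2).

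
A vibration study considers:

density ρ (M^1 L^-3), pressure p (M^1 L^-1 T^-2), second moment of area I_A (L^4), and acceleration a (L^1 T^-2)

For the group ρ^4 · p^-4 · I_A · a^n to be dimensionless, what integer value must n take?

4

Balance the L exponent: (1)·n from a, plus 4·(-3) − 4·(-1) + (4) = -4 from the rest, must sum to zero.
n − 4 = 0, so n = 4.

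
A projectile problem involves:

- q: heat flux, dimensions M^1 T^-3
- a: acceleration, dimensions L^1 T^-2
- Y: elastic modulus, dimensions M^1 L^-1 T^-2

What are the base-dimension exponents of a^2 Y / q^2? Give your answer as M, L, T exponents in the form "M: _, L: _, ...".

Collect each base-dimension exponent across the product:
  M: −2·(1) + 2·(0) + (1) = -1
  L: −2·(0) + 2·(1) + (-1) = 1
  T: −2·(-3) + 2·(-2) + (-2) = 0
So the dimensions are [M⁻¹ L].

M: -1, L: 1, T: 0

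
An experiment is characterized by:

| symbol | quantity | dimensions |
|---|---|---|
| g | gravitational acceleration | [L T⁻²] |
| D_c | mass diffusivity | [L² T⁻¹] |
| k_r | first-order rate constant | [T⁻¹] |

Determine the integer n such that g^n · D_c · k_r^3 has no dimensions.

-2

Balance the L exponent: (1)·n from g, plus (2) + 3·(0) = 2 from the rest, must sum to zero.
n + 2 = 0, so n = -2.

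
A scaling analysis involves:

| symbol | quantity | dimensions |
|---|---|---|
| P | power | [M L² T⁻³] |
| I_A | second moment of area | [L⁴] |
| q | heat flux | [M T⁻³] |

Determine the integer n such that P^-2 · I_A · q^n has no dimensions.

2

Balance the M exponent: (1)·n from q, plus −2·(1) + (0) = -2 from the rest, must sum to zero.
n − 2 = 0, so n = 2.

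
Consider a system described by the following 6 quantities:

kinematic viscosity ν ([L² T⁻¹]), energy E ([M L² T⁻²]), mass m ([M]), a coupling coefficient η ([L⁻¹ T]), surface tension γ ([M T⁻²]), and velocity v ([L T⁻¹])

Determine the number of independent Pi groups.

3

There are 6 variables and 3 base dimensions (M, L, T).
The dimension matrix has rank 3.
Independent dimensionless groups: 6 − 3 = 3.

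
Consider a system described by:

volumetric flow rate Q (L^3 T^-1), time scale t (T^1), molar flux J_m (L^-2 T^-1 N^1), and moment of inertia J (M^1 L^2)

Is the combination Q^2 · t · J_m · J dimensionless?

Sum the exponent of each base dimension across the product:
  M: 2·[Q]_M + [t]_M + [J_m]_M + [J]_M = 2·(0) + (0) + (0) + (1) = 1
  L: 2·[Q]_L + [t]_L + [J_m]_L + [J]_L = 2·(3) + (0) + (-2) + (2) = 6
  T: 2·[Q]_T + [t]_T + [J_m]_T + [J]_T = 2·(-1) + (1) + (-1) + (0) = -2
  N: 2·[Q]_N + [t]_N + [J_m]_N + [J]_N = 2·(0) + (0) + (1) + (0) = 1
Net dimensions [M L⁶ T⁻² N] ≠ [1] — not dimensionless.

no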